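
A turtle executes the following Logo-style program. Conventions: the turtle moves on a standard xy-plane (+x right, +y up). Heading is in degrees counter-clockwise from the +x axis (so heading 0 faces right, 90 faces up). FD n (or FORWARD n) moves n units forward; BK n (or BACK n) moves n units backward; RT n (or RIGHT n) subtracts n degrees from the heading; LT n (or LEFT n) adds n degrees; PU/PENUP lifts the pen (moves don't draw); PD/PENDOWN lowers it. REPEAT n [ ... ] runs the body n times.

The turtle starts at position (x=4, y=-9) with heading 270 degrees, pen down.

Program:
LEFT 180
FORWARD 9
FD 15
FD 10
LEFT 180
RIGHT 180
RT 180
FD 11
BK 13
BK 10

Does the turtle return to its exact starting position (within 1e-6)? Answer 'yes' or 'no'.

Executing turtle program step by step:
Start: pos=(4,-9), heading=270, pen down
LT 180: heading 270 -> 90
FD 9: (4,-9) -> (4,0) [heading=90, draw]
FD 15: (4,0) -> (4,15) [heading=90, draw]
FD 10: (4,15) -> (4,25) [heading=90, draw]
LT 180: heading 90 -> 270
RT 180: heading 270 -> 90
RT 180: heading 90 -> 270
FD 11: (4,25) -> (4,14) [heading=270, draw]
BK 13: (4,14) -> (4,27) [heading=270, draw]
BK 10: (4,27) -> (4,37) [heading=270, draw]
Final: pos=(4,37), heading=270, 6 segment(s) drawn

Start position: (4, -9)
Final position: (4, 37)
Distance = 46; >= 1e-6 -> NOT closed

Answer: no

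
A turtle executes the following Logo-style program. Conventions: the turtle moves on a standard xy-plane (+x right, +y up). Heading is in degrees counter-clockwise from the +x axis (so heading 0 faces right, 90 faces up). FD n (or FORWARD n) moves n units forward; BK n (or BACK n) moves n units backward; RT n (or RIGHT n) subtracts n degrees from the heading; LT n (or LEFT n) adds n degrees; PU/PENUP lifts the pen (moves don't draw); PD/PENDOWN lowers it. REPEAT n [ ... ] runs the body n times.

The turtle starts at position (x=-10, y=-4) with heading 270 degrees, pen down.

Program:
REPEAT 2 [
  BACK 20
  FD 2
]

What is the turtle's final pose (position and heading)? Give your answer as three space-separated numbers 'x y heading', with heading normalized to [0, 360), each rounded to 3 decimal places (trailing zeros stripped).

Answer: -10 32 270

Derivation:
Executing turtle program step by step:
Start: pos=(-10,-4), heading=270, pen down
REPEAT 2 [
  -- iteration 1/2 --
  BK 20: (-10,-4) -> (-10,16) [heading=270, draw]
  FD 2: (-10,16) -> (-10,14) [heading=270, draw]
  -- iteration 2/2 --
  BK 20: (-10,14) -> (-10,34) [heading=270, draw]
  FD 2: (-10,34) -> (-10,32) [heading=270, draw]
]
Final: pos=(-10,32), heading=270, 4 segment(s) drawn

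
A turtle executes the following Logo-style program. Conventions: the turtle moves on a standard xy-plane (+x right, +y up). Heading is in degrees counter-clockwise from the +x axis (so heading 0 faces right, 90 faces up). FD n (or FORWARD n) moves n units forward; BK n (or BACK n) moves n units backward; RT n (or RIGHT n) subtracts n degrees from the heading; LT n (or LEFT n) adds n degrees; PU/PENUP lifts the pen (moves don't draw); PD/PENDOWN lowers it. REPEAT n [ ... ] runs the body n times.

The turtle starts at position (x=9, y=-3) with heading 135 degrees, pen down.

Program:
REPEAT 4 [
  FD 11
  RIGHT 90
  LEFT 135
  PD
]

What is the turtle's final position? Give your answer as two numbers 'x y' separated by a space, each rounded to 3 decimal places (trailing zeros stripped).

Answer: -17.556 -14

Derivation:
Executing turtle program step by step:
Start: pos=(9,-3), heading=135, pen down
REPEAT 4 [
  -- iteration 1/4 --
  FD 11: (9,-3) -> (1.222,4.778) [heading=135, draw]
  RT 90: heading 135 -> 45
  LT 135: heading 45 -> 180
  PD: pen down
  -- iteration 2/4 --
  FD 11: (1.222,4.778) -> (-9.778,4.778) [heading=180, draw]
  RT 90: heading 180 -> 90
  LT 135: heading 90 -> 225
  PD: pen down
  -- iteration 3/4 --
  FD 11: (-9.778,4.778) -> (-17.556,-3) [heading=225, draw]
  RT 90: heading 225 -> 135
  LT 135: heading 135 -> 270
  PD: pen down
  -- iteration 4/4 --
  FD 11: (-17.556,-3) -> (-17.556,-14) [heading=270, draw]
  RT 90: heading 270 -> 180
  LT 135: heading 180 -> 315
  PD: pen down
]
Final: pos=(-17.556,-14), heading=315, 4 segment(s) drawn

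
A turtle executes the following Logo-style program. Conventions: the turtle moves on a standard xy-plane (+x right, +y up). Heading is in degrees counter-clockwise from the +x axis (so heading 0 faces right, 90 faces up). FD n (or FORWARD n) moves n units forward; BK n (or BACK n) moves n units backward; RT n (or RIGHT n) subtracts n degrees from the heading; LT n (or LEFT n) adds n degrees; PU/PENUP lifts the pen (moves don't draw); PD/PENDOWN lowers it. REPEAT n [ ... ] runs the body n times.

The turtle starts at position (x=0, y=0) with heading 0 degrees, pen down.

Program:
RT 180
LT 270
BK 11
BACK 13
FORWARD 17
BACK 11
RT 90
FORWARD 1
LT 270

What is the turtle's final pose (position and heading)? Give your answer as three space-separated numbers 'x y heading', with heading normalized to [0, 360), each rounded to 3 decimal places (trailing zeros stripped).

Answer: 1 -18 270

Derivation:
Executing turtle program step by step:
Start: pos=(0,0), heading=0, pen down
RT 180: heading 0 -> 180
LT 270: heading 180 -> 90
BK 11: (0,0) -> (0,-11) [heading=90, draw]
BK 13: (0,-11) -> (0,-24) [heading=90, draw]
FD 17: (0,-24) -> (0,-7) [heading=90, draw]
BK 11: (0,-7) -> (0,-18) [heading=90, draw]
RT 90: heading 90 -> 0
FD 1: (0,-18) -> (1,-18) [heading=0, draw]
LT 270: heading 0 -> 270
Final: pos=(1,-18), heading=270, 5 segment(s) drawn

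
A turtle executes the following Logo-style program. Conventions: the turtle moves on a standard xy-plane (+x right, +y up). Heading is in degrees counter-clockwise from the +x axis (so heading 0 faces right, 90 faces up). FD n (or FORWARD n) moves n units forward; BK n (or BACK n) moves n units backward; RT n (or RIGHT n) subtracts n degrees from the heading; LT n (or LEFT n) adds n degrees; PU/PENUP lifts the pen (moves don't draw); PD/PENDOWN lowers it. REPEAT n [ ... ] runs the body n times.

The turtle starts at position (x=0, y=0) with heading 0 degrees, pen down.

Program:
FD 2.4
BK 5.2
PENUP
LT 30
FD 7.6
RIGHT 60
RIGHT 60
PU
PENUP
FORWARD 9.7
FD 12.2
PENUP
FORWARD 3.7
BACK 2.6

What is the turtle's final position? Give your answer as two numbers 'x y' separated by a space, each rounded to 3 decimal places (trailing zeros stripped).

Answer: 3.782 -19.2

Derivation:
Executing turtle program step by step:
Start: pos=(0,0), heading=0, pen down
FD 2.4: (0,0) -> (2.4,0) [heading=0, draw]
BK 5.2: (2.4,0) -> (-2.8,0) [heading=0, draw]
PU: pen up
LT 30: heading 0 -> 30
FD 7.6: (-2.8,0) -> (3.782,3.8) [heading=30, move]
RT 60: heading 30 -> 330
RT 60: heading 330 -> 270
PU: pen up
PU: pen up
FD 9.7: (3.782,3.8) -> (3.782,-5.9) [heading=270, move]
FD 12.2: (3.782,-5.9) -> (3.782,-18.1) [heading=270, move]
PU: pen up
FD 3.7: (3.782,-18.1) -> (3.782,-21.8) [heading=270, move]
BK 2.6: (3.782,-21.8) -> (3.782,-19.2) [heading=270, move]
Final: pos=(3.782,-19.2), heading=270, 2 segment(s) drawn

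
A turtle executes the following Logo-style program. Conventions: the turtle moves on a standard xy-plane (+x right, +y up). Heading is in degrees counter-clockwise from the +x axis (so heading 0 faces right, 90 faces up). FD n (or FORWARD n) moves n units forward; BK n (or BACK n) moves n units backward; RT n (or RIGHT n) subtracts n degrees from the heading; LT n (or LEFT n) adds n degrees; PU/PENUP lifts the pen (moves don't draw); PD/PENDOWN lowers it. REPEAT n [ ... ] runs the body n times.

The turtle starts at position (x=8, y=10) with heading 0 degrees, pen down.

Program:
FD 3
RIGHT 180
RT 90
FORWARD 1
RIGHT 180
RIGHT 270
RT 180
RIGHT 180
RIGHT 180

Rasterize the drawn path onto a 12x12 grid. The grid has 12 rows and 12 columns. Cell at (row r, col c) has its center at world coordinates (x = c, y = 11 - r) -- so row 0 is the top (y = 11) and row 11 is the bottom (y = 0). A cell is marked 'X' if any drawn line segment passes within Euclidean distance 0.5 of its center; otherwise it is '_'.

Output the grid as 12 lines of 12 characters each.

Answer: ___________X
________XXXX
____________
____________
____________
____________
____________
____________
____________
____________
____________
____________

Derivation:
Segment 0: (8,10) -> (11,10)
Segment 1: (11,10) -> (11,11)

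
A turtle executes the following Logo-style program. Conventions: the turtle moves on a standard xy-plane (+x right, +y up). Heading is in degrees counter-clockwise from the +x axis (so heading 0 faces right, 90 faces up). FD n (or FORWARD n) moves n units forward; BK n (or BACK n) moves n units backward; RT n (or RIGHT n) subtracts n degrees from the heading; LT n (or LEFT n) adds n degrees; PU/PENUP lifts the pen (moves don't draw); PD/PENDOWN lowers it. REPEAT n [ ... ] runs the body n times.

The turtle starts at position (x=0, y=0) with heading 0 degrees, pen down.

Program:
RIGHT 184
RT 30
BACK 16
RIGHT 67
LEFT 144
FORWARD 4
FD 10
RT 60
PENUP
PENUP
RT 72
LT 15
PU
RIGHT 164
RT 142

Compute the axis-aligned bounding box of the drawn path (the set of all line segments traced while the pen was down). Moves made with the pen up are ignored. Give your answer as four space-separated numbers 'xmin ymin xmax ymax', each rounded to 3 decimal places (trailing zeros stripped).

Executing turtle program step by step:
Start: pos=(0,0), heading=0, pen down
RT 184: heading 0 -> 176
RT 30: heading 176 -> 146
BK 16: (0,0) -> (13.265,-8.947) [heading=146, draw]
RT 67: heading 146 -> 79
LT 144: heading 79 -> 223
FD 4: (13.265,-8.947) -> (10.339,-11.675) [heading=223, draw]
FD 10: (10.339,-11.675) -> (3.026,-18.495) [heading=223, draw]
RT 60: heading 223 -> 163
PU: pen up
PU: pen up
RT 72: heading 163 -> 91
LT 15: heading 91 -> 106
PU: pen up
RT 164: heading 106 -> 302
RT 142: heading 302 -> 160
Final: pos=(3.026,-18.495), heading=160, 3 segment(s) drawn

Segment endpoints: x in {0, 3.026, 10.339, 13.265}, y in {-18.495, -11.675, -8.947, 0}
xmin=0, ymin=-18.495, xmax=13.265, ymax=0

Answer: 0 -18.495 13.265 0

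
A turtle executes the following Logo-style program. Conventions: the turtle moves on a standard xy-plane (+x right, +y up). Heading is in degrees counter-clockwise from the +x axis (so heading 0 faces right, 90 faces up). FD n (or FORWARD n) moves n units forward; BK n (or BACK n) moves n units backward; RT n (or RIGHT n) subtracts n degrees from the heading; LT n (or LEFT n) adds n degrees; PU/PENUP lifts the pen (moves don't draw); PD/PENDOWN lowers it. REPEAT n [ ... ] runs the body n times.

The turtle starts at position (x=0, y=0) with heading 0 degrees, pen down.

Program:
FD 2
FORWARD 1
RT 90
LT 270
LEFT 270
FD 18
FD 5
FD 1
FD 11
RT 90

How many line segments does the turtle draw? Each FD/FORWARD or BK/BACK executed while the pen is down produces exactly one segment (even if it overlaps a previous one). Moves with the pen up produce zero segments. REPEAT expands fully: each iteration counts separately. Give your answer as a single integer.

Executing turtle program step by step:
Start: pos=(0,0), heading=0, pen down
FD 2: (0,0) -> (2,0) [heading=0, draw]
FD 1: (2,0) -> (3,0) [heading=0, draw]
RT 90: heading 0 -> 270
LT 270: heading 270 -> 180
LT 270: heading 180 -> 90
FD 18: (3,0) -> (3,18) [heading=90, draw]
FD 5: (3,18) -> (3,23) [heading=90, draw]
FD 1: (3,23) -> (3,24) [heading=90, draw]
FD 11: (3,24) -> (3,35) [heading=90, draw]
RT 90: heading 90 -> 0
Final: pos=(3,35), heading=0, 6 segment(s) drawn
Segments drawn: 6

Answer: 6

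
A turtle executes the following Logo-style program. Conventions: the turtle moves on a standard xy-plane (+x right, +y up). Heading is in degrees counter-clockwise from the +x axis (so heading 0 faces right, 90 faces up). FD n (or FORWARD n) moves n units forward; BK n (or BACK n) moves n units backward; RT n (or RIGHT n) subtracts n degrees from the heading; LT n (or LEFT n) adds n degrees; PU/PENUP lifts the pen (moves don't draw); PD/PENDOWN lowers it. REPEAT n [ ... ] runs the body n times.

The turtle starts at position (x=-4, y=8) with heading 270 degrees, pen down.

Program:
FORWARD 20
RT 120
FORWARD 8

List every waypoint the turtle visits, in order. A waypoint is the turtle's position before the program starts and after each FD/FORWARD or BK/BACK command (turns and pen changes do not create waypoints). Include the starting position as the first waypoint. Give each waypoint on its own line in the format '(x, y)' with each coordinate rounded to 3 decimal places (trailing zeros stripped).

Answer: (-4, 8)
(-4, -12)
(-10.928, -8)

Derivation:
Executing turtle program step by step:
Start: pos=(-4,8), heading=270, pen down
FD 20: (-4,8) -> (-4,-12) [heading=270, draw]
RT 120: heading 270 -> 150
FD 8: (-4,-12) -> (-10.928,-8) [heading=150, draw]
Final: pos=(-10.928,-8), heading=150, 2 segment(s) drawn
Waypoints (3 total):
(-4, 8)
(-4, -12)
(-10.928, -8)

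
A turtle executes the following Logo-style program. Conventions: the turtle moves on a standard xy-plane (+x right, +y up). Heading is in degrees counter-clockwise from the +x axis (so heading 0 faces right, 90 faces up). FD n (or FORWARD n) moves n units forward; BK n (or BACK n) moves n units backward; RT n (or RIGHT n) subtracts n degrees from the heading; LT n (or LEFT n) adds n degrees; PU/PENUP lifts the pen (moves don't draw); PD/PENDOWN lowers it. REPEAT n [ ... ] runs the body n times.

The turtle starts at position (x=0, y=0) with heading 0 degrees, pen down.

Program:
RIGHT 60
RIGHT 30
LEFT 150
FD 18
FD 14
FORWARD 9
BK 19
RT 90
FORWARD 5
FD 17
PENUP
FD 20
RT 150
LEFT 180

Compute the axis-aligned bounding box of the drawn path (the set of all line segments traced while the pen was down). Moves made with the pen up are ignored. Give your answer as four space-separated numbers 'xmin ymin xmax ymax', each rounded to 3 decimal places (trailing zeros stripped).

Answer: 0 0 30.053 35.507

Derivation:
Executing turtle program step by step:
Start: pos=(0,0), heading=0, pen down
RT 60: heading 0 -> 300
RT 30: heading 300 -> 270
LT 150: heading 270 -> 60
FD 18: (0,0) -> (9,15.588) [heading=60, draw]
FD 14: (9,15.588) -> (16,27.713) [heading=60, draw]
FD 9: (16,27.713) -> (20.5,35.507) [heading=60, draw]
BK 19: (20.5,35.507) -> (11,19.053) [heading=60, draw]
RT 90: heading 60 -> 330
FD 5: (11,19.053) -> (15.33,16.553) [heading=330, draw]
FD 17: (15.33,16.553) -> (30.053,8.053) [heading=330, draw]
PU: pen up
FD 20: (30.053,8.053) -> (47.373,-1.947) [heading=330, move]
RT 150: heading 330 -> 180
LT 180: heading 180 -> 0
Final: pos=(47.373,-1.947), heading=0, 6 segment(s) drawn

Segment endpoints: x in {0, 9, 11, 15.33, 16, 20.5, 30.053}, y in {0, 8.053, 15.588, 16.553, 19.053, 27.713, 35.507}
xmin=0, ymin=0, xmax=30.053, ymax=35.507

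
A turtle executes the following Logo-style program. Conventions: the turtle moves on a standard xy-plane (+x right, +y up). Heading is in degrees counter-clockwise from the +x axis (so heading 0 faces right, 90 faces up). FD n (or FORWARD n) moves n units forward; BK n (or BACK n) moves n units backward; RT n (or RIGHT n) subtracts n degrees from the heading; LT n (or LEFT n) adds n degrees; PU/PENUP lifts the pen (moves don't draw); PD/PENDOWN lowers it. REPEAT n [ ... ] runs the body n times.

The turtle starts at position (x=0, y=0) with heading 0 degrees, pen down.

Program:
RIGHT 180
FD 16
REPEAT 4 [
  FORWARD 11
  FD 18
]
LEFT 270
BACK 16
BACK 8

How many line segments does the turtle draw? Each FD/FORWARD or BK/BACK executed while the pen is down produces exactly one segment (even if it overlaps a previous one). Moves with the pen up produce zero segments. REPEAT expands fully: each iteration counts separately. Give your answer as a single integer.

Answer: 11

Derivation:
Executing turtle program step by step:
Start: pos=(0,0), heading=0, pen down
RT 180: heading 0 -> 180
FD 16: (0,0) -> (-16,0) [heading=180, draw]
REPEAT 4 [
  -- iteration 1/4 --
  FD 11: (-16,0) -> (-27,0) [heading=180, draw]
  FD 18: (-27,0) -> (-45,0) [heading=180, draw]
  -- iteration 2/4 --
  FD 11: (-45,0) -> (-56,0) [heading=180, draw]
  FD 18: (-56,0) -> (-74,0) [heading=180, draw]
  -- iteration 3/4 --
  FD 11: (-74,0) -> (-85,0) [heading=180, draw]
  FD 18: (-85,0) -> (-103,0) [heading=180, draw]
  -- iteration 4/4 --
  FD 11: (-103,0) -> (-114,0) [heading=180, draw]
  FD 18: (-114,0) -> (-132,0) [heading=180, draw]
]
LT 270: heading 180 -> 90
BK 16: (-132,0) -> (-132,-16) [heading=90, draw]
BK 8: (-132,-16) -> (-132,-24) [heading=90, draw]
Final: pos=(-132,-24), heading=90, 11 segment(s) drawn
Segments drawn: 11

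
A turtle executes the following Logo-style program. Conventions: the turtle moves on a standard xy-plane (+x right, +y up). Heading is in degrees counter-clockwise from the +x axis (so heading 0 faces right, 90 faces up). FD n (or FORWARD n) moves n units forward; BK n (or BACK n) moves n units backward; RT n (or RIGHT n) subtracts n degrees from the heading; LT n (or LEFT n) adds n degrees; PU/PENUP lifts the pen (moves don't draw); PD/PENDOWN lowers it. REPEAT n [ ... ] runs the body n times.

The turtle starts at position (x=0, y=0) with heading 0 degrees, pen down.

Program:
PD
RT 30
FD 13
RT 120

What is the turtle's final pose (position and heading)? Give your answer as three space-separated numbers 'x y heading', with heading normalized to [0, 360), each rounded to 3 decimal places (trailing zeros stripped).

Executing turtle program step by step:
Start: pos=(0,0), heading=0, pen down
PD: pen down
RT 30: heading 0 -> 330
FD 13: (0,0) -> (11.258,-6.5) [heading=330, draw]
RT 120: heading 330 -> 210
Final: pos=(11.258,-6.5), heading=210, 1 segment(s) drawn

Answer: 11.258 -6.5 210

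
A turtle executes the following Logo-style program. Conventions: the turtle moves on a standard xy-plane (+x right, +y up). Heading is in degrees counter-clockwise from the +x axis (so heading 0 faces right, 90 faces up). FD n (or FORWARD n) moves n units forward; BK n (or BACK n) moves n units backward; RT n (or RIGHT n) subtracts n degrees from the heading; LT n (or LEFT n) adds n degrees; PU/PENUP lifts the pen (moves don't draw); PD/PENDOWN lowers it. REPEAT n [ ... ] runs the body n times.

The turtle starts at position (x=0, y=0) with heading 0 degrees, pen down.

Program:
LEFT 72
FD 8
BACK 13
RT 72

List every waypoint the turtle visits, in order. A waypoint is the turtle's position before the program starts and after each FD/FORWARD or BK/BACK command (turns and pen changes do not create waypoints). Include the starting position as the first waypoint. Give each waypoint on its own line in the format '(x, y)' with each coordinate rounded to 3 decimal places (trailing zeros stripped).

Answer: (0, 0)
(2.472, 7.608)
(-1.545, -4.755)

Derivation:
Executing turtle program step by step:
Start: pos=(0,0), heading=0, pen down
LT 72: heading 0 -> 72
FD 8: (0,0) -> (2.472,7.608) [heading=72, draw]
BK 13: (2.472,7.608) -> (-1.545,-4.755) [heading=72, draw]
RT 72: heading 72 -> 0
Final: pos=(-1.545,-4.755), heading=0, 2 segment(s) drawn
Waypoints (3 total):
(0, 0)
(2.472, 7.608)
(-1.545, -4.755)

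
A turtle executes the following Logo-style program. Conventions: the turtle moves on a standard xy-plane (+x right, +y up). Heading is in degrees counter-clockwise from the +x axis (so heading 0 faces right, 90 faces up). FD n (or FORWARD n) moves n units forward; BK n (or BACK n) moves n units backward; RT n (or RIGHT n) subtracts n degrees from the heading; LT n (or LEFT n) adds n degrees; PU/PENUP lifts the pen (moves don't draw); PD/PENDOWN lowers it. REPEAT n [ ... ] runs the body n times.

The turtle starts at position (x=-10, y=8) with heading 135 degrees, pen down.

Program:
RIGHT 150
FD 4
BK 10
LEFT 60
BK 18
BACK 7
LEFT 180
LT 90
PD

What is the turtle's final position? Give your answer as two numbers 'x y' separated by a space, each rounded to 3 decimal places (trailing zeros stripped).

Executing turtle program step by step:
Start: pos=(-10,8), heading=135, pen down
RT 150: heading 135 -> 345
FD 4: (-10,8) -> (-6.136,6.965) [heading=345, draw]
BK 10: (-6.136,6.965) -> (-15.796,9.553) [heading=345, draw]
LT 60: heading 345 -> 45
BK 18: (-15.796,9.553) -> (-28.523,-3.175) [heading=45, draw]
BK 7: (-28.523,-3.175) -> (-33.473,-8.125) [heading=45, draw]
LT 180: heading 45 -> 225
LT 90: heading 225 -> 315
PD: pen down
Final: pos=(-33.473,-8.125), heading=315, 4 segment(s) drawn

Answer: -33.473 -8.125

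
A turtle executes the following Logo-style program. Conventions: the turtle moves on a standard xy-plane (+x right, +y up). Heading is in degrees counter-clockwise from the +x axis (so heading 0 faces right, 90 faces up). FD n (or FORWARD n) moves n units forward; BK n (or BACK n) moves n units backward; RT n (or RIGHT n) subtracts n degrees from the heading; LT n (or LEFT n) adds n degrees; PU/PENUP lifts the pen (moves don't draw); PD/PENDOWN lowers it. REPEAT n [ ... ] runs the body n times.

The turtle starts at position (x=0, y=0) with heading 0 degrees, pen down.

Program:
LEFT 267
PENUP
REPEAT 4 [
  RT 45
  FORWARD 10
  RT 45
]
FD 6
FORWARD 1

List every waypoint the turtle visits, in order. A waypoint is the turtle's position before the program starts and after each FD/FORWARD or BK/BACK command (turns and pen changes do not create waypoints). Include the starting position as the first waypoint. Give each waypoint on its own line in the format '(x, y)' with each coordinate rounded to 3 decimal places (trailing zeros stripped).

Executing turtle program step by step:
Start: pos=(0,0), heading=0, pen down
LT 267: heading 0 -> 267
PU: pen up
REPEAT 4 [
  -- iteration 1/4 --
  RT 45: heading 267 -> 222
  FD 10: (0,0) -> (-7.431,-6.691) [heading=222, move]
  RT 45: heading 222 -> 177
  -- iteration 2/4 --
  RT 45: heading 177 -> 132
  FD 10: (-7.431,-6.691) -> (-14.123,0.74) [heading=132, move]
  RT 45: heading 132 -> 87
  -- iteration 3/4 --
  RT 45: heading 87 -> 42
  FD 10: (-14.123,0.74) -> (-6.691,7.431) [heading=42, move]
  RT 45: heading 42 -> 357
  -- iteration 4/4 --
  RT 45: heading 357 -> 312
  FD 10: (-6.691,7.431) -> (0,0) [heading=312, move]
  RT 45: heading 312 -> 267
]
FD 6: (0,0) -> (-0.314,-5.992) [heading=267, move]
FD 1: (-0.314,-5.992) -> (-0.366,-6.99) [heading=267, move]
Final: pos=(-0.366,-6.99), heading=267, 0 segment(s) drawn
Waypoints (7 total):
(0, 0)
(-7.431, -6.691)
(-14.123, 0.74)
(-6.691, 7.431)
(0, 0)
(-0.314, -5.992)
(-0.366, -6.99)

Answer: (0, 0)
(-7.431, -6.691)
(-14.123, 0.74)
(-6.691, 7.431)
(0, 0)
(-0.314, -5.992)
(-0.366, -6.99)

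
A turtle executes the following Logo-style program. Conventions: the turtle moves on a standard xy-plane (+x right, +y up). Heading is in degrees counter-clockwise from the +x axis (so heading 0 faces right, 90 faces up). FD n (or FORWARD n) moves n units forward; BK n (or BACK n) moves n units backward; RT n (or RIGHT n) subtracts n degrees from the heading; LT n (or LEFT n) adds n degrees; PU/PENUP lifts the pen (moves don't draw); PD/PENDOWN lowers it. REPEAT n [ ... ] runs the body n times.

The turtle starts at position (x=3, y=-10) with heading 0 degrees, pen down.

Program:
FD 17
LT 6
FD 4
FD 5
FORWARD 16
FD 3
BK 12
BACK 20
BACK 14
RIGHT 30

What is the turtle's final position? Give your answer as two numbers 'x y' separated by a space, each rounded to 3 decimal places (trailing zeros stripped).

Answer: 2.099 -11.882

Derivation:
Executing turtle program step by step:
Start: pos=(3,-10), heading=0, pen down
FD 17: (3,-10) -> (20,-10) [heading=0, draw]
LT 6: heading 0 -> 6
FD 4: (20,-10) -> (23.978,-9.582) [heading=6, draw]
FD 5: (23.978,-9.582) -> (28.951,-9.059) [heading=6, draw]
FD 16: (28.951,-9.059) -> (44.863,-7.387) [heading=6, draw]
FD 3: (44.863,-7.387) -> (47.847,-7.073) [heading=6, draw]
BK 12: (47.847,-7.073) -> (35.912,-8.328) [heading=6, draw]
BK 20: (35.912,-8.328) -> (16.022,-10.418) [heading=6, draw]
BK 14: (16.022,-10.418) -> (2.099,-11.882) [heading=6, draw]
RT 30: heading 6 -> 336
Final: pos=(2.099,-11.882), heading=336, 8 segment(s) drawn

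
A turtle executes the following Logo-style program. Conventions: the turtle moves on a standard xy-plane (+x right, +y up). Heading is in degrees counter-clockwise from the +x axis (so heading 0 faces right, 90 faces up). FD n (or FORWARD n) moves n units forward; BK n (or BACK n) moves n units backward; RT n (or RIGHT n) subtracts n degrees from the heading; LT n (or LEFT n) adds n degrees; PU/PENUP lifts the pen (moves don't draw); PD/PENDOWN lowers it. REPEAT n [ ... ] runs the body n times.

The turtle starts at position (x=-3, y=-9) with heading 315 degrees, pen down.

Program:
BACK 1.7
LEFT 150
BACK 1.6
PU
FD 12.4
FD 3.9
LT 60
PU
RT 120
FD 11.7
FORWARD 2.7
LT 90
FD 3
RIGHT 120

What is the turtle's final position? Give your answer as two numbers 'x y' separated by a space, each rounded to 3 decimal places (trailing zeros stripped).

Executing turtle program step by step:
Start: pos=(-3,-9), heading=315, pen down
BK 1.7: (-3,-9) -> (-4.202,-7.798) [heading=315, draw]
LT 150: heading 315 -> 105
BK 1.6: (-4.202,-7.798) -> (-3.788,-9.343) [heading=105, draw]
PU: pen up
FD 12.4: (-3.788,-9.343) -> (-6.997,2.634) [heading=105, move]
FD 3.9: (-6.997,2.634) -> (-8.007,6.401) [heading=105, move]
LT 60: heading 105 -> 165
PU: pen up
RT 120: heading 165 -> 45
FD 11.7: (-8.007,6.401) -> (0.266,14.674) [heading=45, move]
FD 2.7: (0.266,14.674) -> (2.176,16.584) [heading=45, move]
LT 90: heading 45 -> 135
FD 3: (2.176,16.584) -> (0.054,18.705) [heading=135, move]
RT 120: heading 135 -> 15
Final: pos=(0.054,18.705), heading=15, 2 segment(s) drawn

Answer: 0.054 18.705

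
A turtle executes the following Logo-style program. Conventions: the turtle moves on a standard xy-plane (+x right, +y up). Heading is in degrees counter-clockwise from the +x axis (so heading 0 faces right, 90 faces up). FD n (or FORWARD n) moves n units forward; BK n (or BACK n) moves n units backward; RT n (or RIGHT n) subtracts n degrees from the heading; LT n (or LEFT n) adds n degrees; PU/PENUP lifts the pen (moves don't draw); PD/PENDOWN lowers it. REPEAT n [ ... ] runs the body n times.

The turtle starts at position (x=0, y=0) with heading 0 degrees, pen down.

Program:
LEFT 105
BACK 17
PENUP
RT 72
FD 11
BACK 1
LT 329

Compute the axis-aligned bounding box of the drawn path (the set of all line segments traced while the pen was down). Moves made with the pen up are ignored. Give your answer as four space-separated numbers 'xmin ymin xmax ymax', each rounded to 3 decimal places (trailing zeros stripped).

Executing turtle program step by step:
Start: pos=(0,0), heading=0, pen down
LT 105: heading 0 -> 105
BK 17: (0,0) -> (4.4,-16.421) [heading=105, draw]
PU: pen up
RT 72: heading 105 -> 33
FD 11: (4.4,-16.421) -> (13.625,-10.43) [heading=33, move]
BK 1: (13.625,-10.43) -> (12.787,-10.974) [heading=33, move]
LT 329: heading 33 -> 2
Final: pos=(12.787,-10.974), heading=2, 1 segment(s) drawn

Segment endpoints: x in {0, 4.4}, y in {-16.421, 0}
xmin=0, ymin=-16.421, xmax=4.4, ymax=0

Answer: 0 -16.421 4.4 0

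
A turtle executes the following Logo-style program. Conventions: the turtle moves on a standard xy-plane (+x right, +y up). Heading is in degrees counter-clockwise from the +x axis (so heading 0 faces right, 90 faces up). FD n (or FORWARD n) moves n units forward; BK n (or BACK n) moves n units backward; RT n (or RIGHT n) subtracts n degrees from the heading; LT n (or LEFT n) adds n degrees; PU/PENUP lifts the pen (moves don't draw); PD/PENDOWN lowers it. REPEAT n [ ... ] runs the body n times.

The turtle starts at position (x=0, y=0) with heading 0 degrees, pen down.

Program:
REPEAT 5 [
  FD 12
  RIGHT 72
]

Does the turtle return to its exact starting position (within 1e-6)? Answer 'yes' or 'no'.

Answer: yes

Derivation:
Executing turtle program step by step:
Start: pos=(0,0), heading=0, pen down
REPEAT 5 [
  -- iteration 1/5 --
  FD 12: (0,0) -> (12,0) [heading=0, draw]
  RT 72: heading 0 -> 288
  -- iteration 2/5 --
  FD 12: (12,0) -> (15.708,-11.413) [heading=288, draw]
  RT 72: heading 288 -> 216
  -- iteration 3/5 --
  FD 12: (15.708,-11.413) -> (6,-18.466) [heading=216, draw]
  RT 72: heading 216 -> 144
  -- iteration 4/5 --
  FD 12: (6,-18.466) -> (-3.708,-11.413) [heading=144, draw]
  RT 72: heading 144 -> 72
  -- iteration 5/5 --
  FD 12: (-3.708,-11.413) -> (0,0) [heading=72, draw]
  RT 72: heading 72 -> 0
]
Final: pos=(0,0), heading=0, 5 segment(s) drawn

Start position: (0, 0)
Final position: (0, 0)
Distance = 0; < 1e-6 -> CLOSED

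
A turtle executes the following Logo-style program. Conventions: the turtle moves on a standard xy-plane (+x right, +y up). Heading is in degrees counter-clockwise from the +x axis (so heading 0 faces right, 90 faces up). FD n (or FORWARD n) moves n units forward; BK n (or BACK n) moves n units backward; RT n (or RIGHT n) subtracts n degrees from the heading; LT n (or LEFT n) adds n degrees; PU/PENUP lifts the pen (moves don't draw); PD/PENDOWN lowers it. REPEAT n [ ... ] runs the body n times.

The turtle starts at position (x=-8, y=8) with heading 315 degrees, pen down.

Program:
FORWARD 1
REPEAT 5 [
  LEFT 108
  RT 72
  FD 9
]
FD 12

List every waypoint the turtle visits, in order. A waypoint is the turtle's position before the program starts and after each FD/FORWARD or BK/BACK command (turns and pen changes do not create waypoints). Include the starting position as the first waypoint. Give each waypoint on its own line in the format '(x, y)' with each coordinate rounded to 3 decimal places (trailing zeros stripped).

Executing turtle program step by step:
Start: pos=(-8,8), heading=315, pen down
FD 1: (-8,8) -> (-7.293,7.293) [heading=315, draw]
REPEAT 5 [
  -- iteration 1/5 --
  LT 108: heading 315 -> 63
  RT 72: heading 63 -> 351
  FD 9: (-7.293,7.293) -> (1.596,5.885) [heading=351, draw]
  -- iteration 2/5 --
  LT 108: heading 351 -> 99
  RT 72: heading 99 -> 27
  FD 9: (1.596,5.885) -> (9.615,9.971) [heading=27, draw]
  -- iteration 3/5 --
  LT 108: heading 27 -> 135
  RT 72: heading 135 -> 63
  FD 9: (9.615,9.971) -> (13.701,17.99) [heading=63, draw]
  -- iteration 4/5 --
  LT 108: heading 63 -> 171
  RT 72: heading 171 -> 99
  FD 9: (13.701,17.99) -> (12.293,26.879) [heading=99, draw]
  -- iteration 5/5 --
  LT 108: heading 99 -> 207
  RT 72: heading 207 -> 135
  FD 9: (12.293,26.879) -> (5.929,33.243) [heading=135, draw]
]
FD 12: (5.929,33.243) -> (-2.556,41.728) [heading=135, draw]
Final: pos=(-2.556,41.728), heading=135, 7 segment(s) drawn
Waypoints (8 total):
(-8, 8)
(-7.293, 7.293)
(1.596, 5.885)
(9.615, 9.971)
(13.701, 17.99)
(12.293, 26.879)
(5.929, 33.243)
(-2.556, 41.728)

Answer: (-8, 8)
(-7.293, 7.293)
(1.596, 5.885)
(9.615, 9.971)
(13.701, 17.99)
(12.293, 26.879)
(5.929, 33.243)
(-2.556, 41.728)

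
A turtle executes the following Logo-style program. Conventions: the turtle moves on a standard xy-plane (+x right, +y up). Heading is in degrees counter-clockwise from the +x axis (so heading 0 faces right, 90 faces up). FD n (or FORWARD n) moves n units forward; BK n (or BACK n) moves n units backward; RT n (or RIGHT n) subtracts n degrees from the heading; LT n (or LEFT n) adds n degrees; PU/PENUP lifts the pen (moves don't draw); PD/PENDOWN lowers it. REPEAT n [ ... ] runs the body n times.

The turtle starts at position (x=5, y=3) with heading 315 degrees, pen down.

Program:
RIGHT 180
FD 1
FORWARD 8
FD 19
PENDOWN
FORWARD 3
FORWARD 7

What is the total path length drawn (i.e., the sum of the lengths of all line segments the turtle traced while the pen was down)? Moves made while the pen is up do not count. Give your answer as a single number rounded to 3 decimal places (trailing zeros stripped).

Answer: 38

Derivation:
Executing turtle program step by step:
Start: pos=(5,3), heading=315, pen down
RT 180: heading 315 -> 135
FD 1: (5,3) -> (4.293,3.707) [heading=135, draw]
FD 8: (4.293,3.707) -> (-1.364,9.364) [heading=135, draw]
FD 19: (-1.364,9.364) -> (-14.799,22.799) [heading=135, draw]
PD: pen down
FD 3: (-14.799,22.799) -> (-16.92,24.92) [heading=135, draw]
FD 7: (-16.92,24.92) -> (-21.87,29.87) [heading=135, draw]
Final: pos=(-21.87,29.87), heading=135, 5 segment(s) drawn

Segment lengths:
  seg 1: (5,3) -> (4.293,3.707), length = 1
  seg 2: (4.293,3.707) -> (-1.364,9.364), length = 8
  seg 3: (-1.364,9.364) -> (-14.799,22.799), length = 19
  seg 4: (-14.799,22.799) -> (-16.92,24.92), length = 3
  seg 5: (-16.92,24.92) -> (-21.87,29.87), length = 7
Total = 38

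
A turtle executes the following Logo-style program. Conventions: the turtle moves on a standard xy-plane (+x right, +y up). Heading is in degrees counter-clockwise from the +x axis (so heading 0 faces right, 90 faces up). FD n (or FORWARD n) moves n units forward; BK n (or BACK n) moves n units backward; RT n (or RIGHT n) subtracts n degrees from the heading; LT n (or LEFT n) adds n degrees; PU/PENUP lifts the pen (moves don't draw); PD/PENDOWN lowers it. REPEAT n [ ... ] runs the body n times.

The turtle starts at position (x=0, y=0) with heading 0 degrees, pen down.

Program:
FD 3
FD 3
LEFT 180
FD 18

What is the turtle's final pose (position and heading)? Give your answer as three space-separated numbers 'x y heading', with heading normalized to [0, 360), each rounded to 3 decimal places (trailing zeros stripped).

Executing turtle program step by step:
Start: pos=(0,0), heading=0, pen down
FD 3: (0,0) -> (3,0) [heading=0, draw]
FD 3: (3,0) -> (6,0) [heading=0, draw]
LT 180: heading 0 -> 180
FD 18: (6,0) -> (-12,0) [heading=180, draw]
Final: pos=(-12,0), heading=180, 3 segment(s) drawn

Answer: -12 0 180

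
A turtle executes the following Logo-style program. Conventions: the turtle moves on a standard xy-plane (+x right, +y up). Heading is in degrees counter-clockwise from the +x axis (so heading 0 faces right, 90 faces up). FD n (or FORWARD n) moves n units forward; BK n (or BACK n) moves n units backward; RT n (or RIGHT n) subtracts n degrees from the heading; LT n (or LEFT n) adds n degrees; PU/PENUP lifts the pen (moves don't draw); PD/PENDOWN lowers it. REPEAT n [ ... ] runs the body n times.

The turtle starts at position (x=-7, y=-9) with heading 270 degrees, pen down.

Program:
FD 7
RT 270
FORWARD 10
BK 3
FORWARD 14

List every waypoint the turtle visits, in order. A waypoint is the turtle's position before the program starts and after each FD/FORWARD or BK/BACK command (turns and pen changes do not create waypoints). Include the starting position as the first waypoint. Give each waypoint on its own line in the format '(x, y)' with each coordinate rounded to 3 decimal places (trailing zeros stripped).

Executing turtle program step by step:
Start: pos=(-7,-9), heading=270, pen down
FD 7: (-7,-9) -> (-7,-16) [heading=270, draw]
RT 270: heading 270 -> 0
FD 10: (-7,-16) -> (3,-16) [heading=0, draw]
BK 3: (3,-16) -> (0,-16) [heading=0, draw]
FD 14: (0,-16) -> (14,-16) [heading=0, draw]
Final: pos=(14,-16), heading=0, 4 segment(s) drawn
Waypoints (5 total):
(-7, -9)
(-7, -16)
(3, -16)
(0, -16)
(14, -16)

Answer: (-7, -9)
(-7, -16)
(3, -16)
(0, -16)
(14, -16)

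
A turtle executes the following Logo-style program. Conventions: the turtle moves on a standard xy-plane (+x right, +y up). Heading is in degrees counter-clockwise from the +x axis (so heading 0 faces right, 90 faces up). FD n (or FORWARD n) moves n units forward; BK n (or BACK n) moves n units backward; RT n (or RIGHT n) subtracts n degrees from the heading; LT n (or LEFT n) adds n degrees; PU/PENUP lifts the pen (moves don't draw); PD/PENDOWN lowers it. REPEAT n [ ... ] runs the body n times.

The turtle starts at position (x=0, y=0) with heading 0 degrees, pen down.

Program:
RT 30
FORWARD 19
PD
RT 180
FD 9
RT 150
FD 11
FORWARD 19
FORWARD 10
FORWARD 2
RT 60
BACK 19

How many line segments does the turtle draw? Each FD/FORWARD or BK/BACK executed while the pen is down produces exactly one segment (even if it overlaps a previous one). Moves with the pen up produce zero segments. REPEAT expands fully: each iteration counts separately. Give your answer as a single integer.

Executing turtle program step by step:
Start: pos=(0,0), heading=0, pen down
RT 30: heading 0 -> 330
FD 19: (0,0) -> (16.454,-9.5) [heading=330, draw]
PD: pen down
RT 180: heading 330 -> 150
FD 9: (16.454,-9.5) -> (8.66,-5) [heading=150, draw]
RT 150: heading 150 -> 0
FD 11: (8.66,-5) -> (19.66,-5) [heading=0, draw]
FD 19: (19.66,-5) -> (38.66,-5) [heading=0, draw]
FD 10: (38.66,-5) -> (48.66,-5) [heading=0, draw]
FD 2: (48.66,-5) -> (50.66,-5) [heading=0, draw]
RT 60: heading 0 -> 300
BK 19: (50.66,-5) -> (41.16,11.454) [heading=300, draw]
Final: pos=(41.16,11.454), heading=300, 7 segment(s) drawn
Segments drawn: 7

Answer: 7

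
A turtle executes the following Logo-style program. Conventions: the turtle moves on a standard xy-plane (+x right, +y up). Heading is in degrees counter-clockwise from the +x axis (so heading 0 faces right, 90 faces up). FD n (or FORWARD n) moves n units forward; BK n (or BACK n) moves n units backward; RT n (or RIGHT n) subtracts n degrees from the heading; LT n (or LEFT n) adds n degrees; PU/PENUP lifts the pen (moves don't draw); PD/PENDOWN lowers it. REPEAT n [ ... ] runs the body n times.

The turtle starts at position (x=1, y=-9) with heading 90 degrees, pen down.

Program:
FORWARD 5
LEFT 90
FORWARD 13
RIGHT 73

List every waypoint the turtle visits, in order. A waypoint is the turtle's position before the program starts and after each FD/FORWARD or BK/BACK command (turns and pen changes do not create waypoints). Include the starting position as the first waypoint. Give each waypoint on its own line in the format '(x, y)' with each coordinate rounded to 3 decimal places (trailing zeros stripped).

Answer: (1, -9)
(1, -4)
(-12, -4)

Derivation:
Executing turtle program step by step:
Start: pos=(1,-9), heading=90, pen down
FD 5: (1,-9) -> (1,-4) [heading=90, draw]
LT 90: heading 90 -> 180
FD 13: (1,-4) -> (-12,-4) [heading=180, draw]
RT 73: heading 180 -> 107
Final: pos=(-12,-4), heading=107, 2 segment(s) drawn
Waypoints (3 total):
(1, -9)
(1, -4)
(-12, -4)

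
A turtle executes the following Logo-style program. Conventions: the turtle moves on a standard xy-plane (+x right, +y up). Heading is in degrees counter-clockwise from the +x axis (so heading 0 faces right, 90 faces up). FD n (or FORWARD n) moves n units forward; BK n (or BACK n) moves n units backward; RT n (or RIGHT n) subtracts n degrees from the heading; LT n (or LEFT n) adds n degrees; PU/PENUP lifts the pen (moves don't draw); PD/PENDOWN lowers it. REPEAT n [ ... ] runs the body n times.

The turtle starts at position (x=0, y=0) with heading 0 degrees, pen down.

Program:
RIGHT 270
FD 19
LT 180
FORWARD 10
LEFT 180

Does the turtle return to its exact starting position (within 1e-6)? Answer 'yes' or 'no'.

Answer: no

Derivation:
Executing turtle program step by step:
Start: pos=(0,0), heading=0, pen down
RT 270: heading 0 -> 90
FD 19: (0,0) -> (0,19) [heading=90, draw]
LT 180: heading 90 -> 270
FD 10: (0,19) -> (0,9) [heading=270, draw]
LT 180: heading 270 -> 90
Final: pos=(0,9), heading=90, 2 segment(s) drawn

Start position: (0, 0)
Final position: (0, 9)
Distance = 9; >= 1e-6 -> NOT closed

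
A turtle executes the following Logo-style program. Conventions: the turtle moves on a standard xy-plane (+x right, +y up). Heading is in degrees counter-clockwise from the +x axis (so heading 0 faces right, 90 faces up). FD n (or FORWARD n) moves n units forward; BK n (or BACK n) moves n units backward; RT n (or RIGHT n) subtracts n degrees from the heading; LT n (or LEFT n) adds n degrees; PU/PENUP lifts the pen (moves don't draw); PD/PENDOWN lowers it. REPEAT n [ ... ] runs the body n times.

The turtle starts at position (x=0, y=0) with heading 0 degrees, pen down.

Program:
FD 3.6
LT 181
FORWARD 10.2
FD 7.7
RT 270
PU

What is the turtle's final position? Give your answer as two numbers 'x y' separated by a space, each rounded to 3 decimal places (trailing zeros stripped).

Answer: -14.297 -0.312

Derivation:
Executing turtle program step by step:
Start: pos=(0,0), heading=0, pen down
FD 3.6: (0,0) -> (3.6,0) [heading=0, draw]
LT 181: heading 0 -> 181
FD 10.2: (3.6,0) -> (-6.598,-0.178) [heading=181, draw]
FD 7.7: (-6.598,-0.178) -> (-14.297,-0.312) [heading=181, draw]
RT 270: heading 181 -> 271
PU: pen up
Final: pos=(-14.297,-0.312), heading=271, 3 segment(s) drawn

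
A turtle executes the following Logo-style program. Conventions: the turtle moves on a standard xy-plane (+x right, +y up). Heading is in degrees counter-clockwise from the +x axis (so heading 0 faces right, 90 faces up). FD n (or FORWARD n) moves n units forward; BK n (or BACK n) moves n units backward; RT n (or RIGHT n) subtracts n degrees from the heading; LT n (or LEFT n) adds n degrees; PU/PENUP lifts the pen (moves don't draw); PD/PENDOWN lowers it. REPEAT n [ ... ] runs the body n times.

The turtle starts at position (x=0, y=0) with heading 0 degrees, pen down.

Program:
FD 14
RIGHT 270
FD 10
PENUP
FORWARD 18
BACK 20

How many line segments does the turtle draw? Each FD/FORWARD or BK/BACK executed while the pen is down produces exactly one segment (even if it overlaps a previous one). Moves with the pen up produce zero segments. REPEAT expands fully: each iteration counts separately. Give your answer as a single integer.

Answer: 2

Derivation:
Executing turtle program step by step:
Start: pos=(0,0), heading=0, pen down
FD 14: (0,0) -> (14,0) [heading=0, draw]
RT 270: heading 0 -> 90
FD 10: (14,0) -> (14,10) [heading=90, draw]
PU: pen up
FD 18: (14,10) -> (14,28) [heading=90, move]
BK 20: (14,28) -> (14,8) [heading=90, move]
Final: pos=(14,8), heading=90, 2 segment(s) drawn
Segments drawn: 2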